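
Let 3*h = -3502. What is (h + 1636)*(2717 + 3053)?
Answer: 8112620/3 ≈ 2.7042e+6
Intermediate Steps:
h = -3502/3 (h = (⅓)*(-3502) = -3502/3 ≈ -1167.3)
(h + 1636)*(2717 + 3053) = (-3502/3 + 1636)*(2717 + 3053) = (1406/3)*5770 = 8112620/3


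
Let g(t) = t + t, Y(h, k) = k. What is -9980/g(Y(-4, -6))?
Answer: 2495/3 ≈ 831.67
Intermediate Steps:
g(t) = 2*t
-9980/g(Y(-4, -6)) = -9980/(2*(-6)) = -9980/(-12) = -9980*(-1/12) = 2495/3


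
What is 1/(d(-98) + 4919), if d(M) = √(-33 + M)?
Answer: 4919/24196692 - I*√131/24196692 ≈ 0.00020329 - 4.7302e-7*I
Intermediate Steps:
1/(d(-98) + 4919) = 1/(√(-33 - 98) + 4919) = 1/(√(-131) + 4919) = 1/(I*√131 + 4919) = 1/(4919 + I*√131)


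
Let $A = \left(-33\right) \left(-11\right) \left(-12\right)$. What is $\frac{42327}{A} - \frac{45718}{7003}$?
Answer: $- \frac{55062621}{3389452} \approx -16.245$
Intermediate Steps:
$A = -4356$ ($A = 363 \left(-12\right) = -4356$)
$\frac{42327}{A} - \frac{45718}{7003} = \frac{42327}{-4356} - \frac{45718}{7003} = 42327 \left(- \frac{1}{4356}\right) - \frac{45718}{7003} = - \frac{4703}{484} - \frac{45718}{7003} = - \frac{55062621}{3389452}$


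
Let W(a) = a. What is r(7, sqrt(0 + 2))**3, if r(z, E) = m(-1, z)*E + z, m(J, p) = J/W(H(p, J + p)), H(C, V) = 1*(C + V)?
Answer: (91 - sqrt(2))**3/2197 ≈ 327.26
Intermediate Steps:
H(C, V) = C + V
m(J, p) = J/(J + 2*p) (m(J, p) = J/(p + (J + p)) = J/(J + 2*p))
r(z, E) = z - E/(-1 + 2*z) (r(z, E) = (-1/(-1 + 2*z))*E + z = -E/(-1 + 2*z) + z = z - E/(-1 + 2*z))
r(7, sqrt(0 + 2))**3 = ((-sqrt(0 + 2) + 7*(-1 + 2*7))/(-1 + 2*7))**3 = ((-sqrt(2) + 7*(-1 + 14))/(-1 + 14))**3 = ((-sqrt(2) + 7*13)/13)**3 = ((-sqrt(2) + 91)/13)**3 = ((91 - sqrt(2))/13)**3 = (7 - sqrt(2)/13)**3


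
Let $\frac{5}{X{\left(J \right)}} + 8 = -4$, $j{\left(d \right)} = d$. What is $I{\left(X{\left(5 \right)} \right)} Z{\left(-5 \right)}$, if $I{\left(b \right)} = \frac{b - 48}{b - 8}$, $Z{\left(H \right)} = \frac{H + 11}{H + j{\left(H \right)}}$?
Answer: $- \frac{1743}{505} \approx -3.4515$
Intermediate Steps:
$X{\left(J \right)} = - \frac{5}{12}$ ($X{\left(J \right)} = \frac{5}{-8 - 4} = \frac{5}{-12} = 5 \left(- \frac{1}{12}\right) = - \frac{5}{12}$)
$Z{\left(H \right)} = \frac{11 + H}{2 H}$ ($Z{\left(H \right)} = \frac{H + 11}{H + H} = \frac{11 + H}{2 H}$)
$I{\left(b \right)} = \frac{-48 + b}{-8 + b}$
$I{\left(X{\left(5 \right)} \right)} Z{\left(-5 \right)} = \frac{-48 - \frac{5}{12}}{-8 - \frac{5}{12}} \frac{11 - 5}{2 \left(-5\right)} = \frac{1}{- \frac{101}{12}} \left(- \frac{581}{12}\right) \frac{1}{2} \left(- \frac{1}{5}\right) 6 = \left(- \frac{12}{101}\right) \left(- \frac{581}{12}\right) \left(- \frac{3}{5}\right) = \frac{581}{101} \left(- \frac{3}{5}\right) = - \frac{1743}{505}$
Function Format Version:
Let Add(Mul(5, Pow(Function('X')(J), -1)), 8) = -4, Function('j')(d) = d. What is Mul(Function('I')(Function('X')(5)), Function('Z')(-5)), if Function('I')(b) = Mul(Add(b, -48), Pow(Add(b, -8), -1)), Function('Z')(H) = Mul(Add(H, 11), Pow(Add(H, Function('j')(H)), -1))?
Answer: Rational(-1743, 505) ≈ -3.4515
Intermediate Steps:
Function('X')(J) = Rational(-5, 12) (Function('X')(J) = Mul(5, Pow(Add(-8, -4), -1)) = Mul(5, Pow(-12, -1)) = Mul(5, Rational(-1, 12)) = Rational(-5, 12))
Function('Z')(H) = Mul(Rational(1, 2), Pow(H, -1), Add(11, H)) (Function('Z')(H) = Mul(Add(H, 11), Pow(Add(H, H), -1)) = Mul(Add(11, H), Pow(Mul(2, H), -1)) = Mul(Add(11, H), Mul(Rational(1, 2), Pow(H, -1))) = Mul(Rational(1, 2), Pow(H, -1), Add(11, H)))
Function('I')(b) = Mul(Pow(Add(-8, b), -1), Add(-48, b)) (Function('I')(b) = Mul(Add(-48, b), Pow(Add(-8, b), -1)) = Mul(Pow(Add(-8, b), -1), Add(-48, b)))
Mul(Function('I')(Function('X')(5)), Function('Z')(-5)) = Mul(Mul(Pow(Add(-8, Rational(-5, 12)), -1), Add(-48, Rational(-5, 12))), Mul(Rational(1, 2), Pow(-5, -1), Add(11, -5))) = Mul(Mul(Pow(Rational(-101, 12), -1), Rational(-581, 12)), Mul(Rational(1, 2), Rational(-1, 5), 6)) = Mul(Mul(Rational(-12, 101), Rational(-581, 12)), Rational(-3, 5)) = Mul(Rational(581, 101), Rational(-3, 5)) = Rational(-1743, 505)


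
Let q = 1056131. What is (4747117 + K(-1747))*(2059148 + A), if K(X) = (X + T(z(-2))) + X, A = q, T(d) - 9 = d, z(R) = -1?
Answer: 14777734038049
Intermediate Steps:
T(d) = 9 + d
A = 1056131
K(X) = 8 + 2*X (K(X) = (X + (9 - 1)) + X = (X + 8) + X = (8 + X) + X = 8 + 2*X)
(4747117 + K(-1747))*(2059148 + A) = (4747117 + (8 + 2*(-1747)))*(2059148 + 1056131) = (4747117 + (8 - 3494))*3115279 = (4747117 - 3486)*3115279 = 4743631*3115279 = 14777734038049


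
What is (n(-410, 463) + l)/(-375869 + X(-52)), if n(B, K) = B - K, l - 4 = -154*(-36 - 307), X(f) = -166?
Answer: -4723/34185 ≈ -0.13816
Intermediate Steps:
l = 52826 (l = 4 - 154*(-36 - 307) = 4 - 154*(-343) = 4 + 52822 = 52826)
(n(-410, 463) + l)/(-375869 + X(-52)) = ((-410 - 1*463) + 52826)/(-375869 - 166) = ((-410 - 463) + 52826)/(-376035) = (-873 + 52826)*(-1/376035) = 51953*(-1/376035) = -4723/34185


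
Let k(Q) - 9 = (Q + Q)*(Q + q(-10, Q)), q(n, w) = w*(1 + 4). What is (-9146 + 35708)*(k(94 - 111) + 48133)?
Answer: 1370864820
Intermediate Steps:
q(n, w) = 5*w (q(n, w) = w*5 = 5*w)
k(Q) = 9 + 12*Q² (k(Q) = 9 + (Q + Q)*(Q + 5*Q) = 9 + (2*Q)*(6*Q) = 9 + 12*Q²)
(-9146 + 35708)*(k(94 - 111) + 48133) = (-9146 + 35708)*((9 + 12*(94 - 111)²) + 48133) = 26562*((9 + 12*(-17)²) + 48133) = 26562*((9 + 12*289) + 48133) = 26562*((9 + 3468) + 48133) = 26562*(3477 + 48133) = 26562*51610 = 1370864820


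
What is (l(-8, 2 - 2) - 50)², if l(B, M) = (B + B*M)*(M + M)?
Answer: 2500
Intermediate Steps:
l(B, M) = 2*M*(B + B*M) (l(B, M) = (B + B*M)*(2*M) = 2*M*(B + B*M))
(l(-8, 2 - 2) - 50)² = (2*(-8)*(2 - 2)*(1 + (2 - 2)) - 50)² = (2*(-8)*0*(1 + 0) - 50)² = (2*(-8)*0*1 - 50)² = (0 - 50)² = (-50)² = 2500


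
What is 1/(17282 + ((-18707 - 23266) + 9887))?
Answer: -1/14804 ≈ -6.7549e-5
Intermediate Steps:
1/(17282 + ((-18707 - 23266) + 9887)) = 1/(17282 + (-41973 + 9887)) = 1/(17282 - 32086) = 1/(-14804) = -1/14804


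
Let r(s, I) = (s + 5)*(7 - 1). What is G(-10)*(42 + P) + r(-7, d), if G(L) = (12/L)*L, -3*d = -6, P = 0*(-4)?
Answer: 492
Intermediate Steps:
P = 0
d = 2 (d = -⅓*(-6) = 2)
r(s, I) = 30 + 6*s (r(s, I) = (5 + s)*6 = 30 + 6*s)
G(L) = 12
G(-10)*(42 + P) + r(-7, d) = 12*(42 + 0) + (30 + 6*(-7)) = 12*42 + (30 - 42) = 504 - 12 = 492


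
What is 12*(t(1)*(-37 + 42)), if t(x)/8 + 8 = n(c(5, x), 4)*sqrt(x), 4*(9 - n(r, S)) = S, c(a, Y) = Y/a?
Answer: 0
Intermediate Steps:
n(r, S) = 9 - S/4
t(x) = -64 + 64*sqrt(x) (t(x) = -64 + 8*((9 - 1/4*4)*sqrt(x)) = -64 + 8*((9 - 1)*sqrt(x)) = -64 + 8*(8*sqrt(x)) = -64 + 64*sqrt(x))
12*(t(1)*(-37 + 42)) = 12*((-64 + 64*sqrt(1))*(-37 + 42)) = 12*((-64 + 64*1)*5) = 12*((-64 + 64)*5) = 12*(0*5) = 12*0 = 0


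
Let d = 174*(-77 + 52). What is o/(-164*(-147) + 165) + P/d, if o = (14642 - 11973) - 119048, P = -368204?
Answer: 1794629/22475 ≈ 79.850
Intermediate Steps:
d = -4350 (d = 174*(-25) = -4350)
o = -116379 (o = 2669 - 119048 = -116379)
o/(-164*(-147) + 165) + P/d = -116379/(-164*(-147) + 165) - 368204/(-4350) = -116379/(24108 + 165) - 368204*(-1/4350) = -116379/24273 + 184102/2175 = -116379*1/24273 + 184102/2175 = -12931/2697 + 184102/2175 = 1794629/22475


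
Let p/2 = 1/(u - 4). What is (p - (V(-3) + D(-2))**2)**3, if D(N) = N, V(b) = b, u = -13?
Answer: -77854483/4913 ≈ -15847.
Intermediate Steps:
p = -2/17 (p = 2/(-13 - 4) = 2/(-17) = 2*(-1/17) = -2/17 ≈ -0.11765)
(p - (V(-3) + D(-2))**2)**3 = (-2/17 - (-3 - 2)**2)**3 = (-2/17 - 1*(-5)**2)**3 = (-2/17 - 1*25)**3 = (-2/17 - 25)**3 = (-427/17)**3 = -77854483/4913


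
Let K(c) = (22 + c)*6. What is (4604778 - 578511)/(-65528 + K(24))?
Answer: -4026267/65252 ≈ -61.703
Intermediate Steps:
K(c) = 132 + 6*c
(4604778 - 578511)/(-65528 + K(24)) = (4604778 - 578511)/(-65528 + (132 + 6*24)) = 4026267/(-65528 + (132 + 144)) = 4026267/(-65528 + 276) = 4026267/(-65252) = 4026267*(-1/65252) = -4026267/65252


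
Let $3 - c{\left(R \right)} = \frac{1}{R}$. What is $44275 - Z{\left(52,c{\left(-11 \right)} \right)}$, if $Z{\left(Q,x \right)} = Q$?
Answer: $44223$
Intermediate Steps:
$c{\left(R \right)} = 3 - \frac{1}{R}$
$44275 - Z{\left(52,c{\left(-11 \right)} \right)} = 44275 - 52 = 44223$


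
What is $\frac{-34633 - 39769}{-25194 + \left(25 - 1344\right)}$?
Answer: $\frac{74402}{26513} \approx 2.8062$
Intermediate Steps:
$\frac{-34633 - 39769}{-25194 + \left(25 - 1344\right)} = - \frac{74402}{-25194 + \left(25 - 1344\right)} = - \frac{74402}{-25194 - 1319} = - \frac{74402}{-26513} = \left(-74402\right) \left(- \frac{1}{26513}\right) = \frac{74402}{26513}$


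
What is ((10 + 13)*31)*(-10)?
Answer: -7130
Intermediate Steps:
((10 + 13)*31)*(-10) = (23*31)*(-10) = 713*(-10) = -7130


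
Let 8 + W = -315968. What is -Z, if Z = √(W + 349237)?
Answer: -√33261 ≈ -182.38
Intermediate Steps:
W = -315976 (W = -8 - 315968 = -315976)
Z = √33261 (Z = √(-315976 + 349237) = √33261 ≈ 182.38)
-Z = -√33261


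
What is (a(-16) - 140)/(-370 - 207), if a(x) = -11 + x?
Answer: 167/577 ≈ 0.28943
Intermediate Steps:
(a(-16) - 140)/(-370 - 207) = ((-11 - 16) - 140)/(-370 - 207) = (-27 - 140)/(-577) = -167*(-1/577) = 167/577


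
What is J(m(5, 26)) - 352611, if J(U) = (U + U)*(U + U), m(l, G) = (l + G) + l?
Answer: -347427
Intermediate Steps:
m(l, G) = G + 2*l (m(l, G) = (G + l) + l = G + 2*l)
J(U) = 4*U**2 (J(U) = (2*U)*(2*U) = 4*U**2)
J(m(5, 26)) - 352611 = 4*(26 + 2*5)**2 - 352611 = 4*(26 + 10)**2 - 352611 = 4*36**2 - 352611 = 4*1296 - 352611 = 5184 - 352611 = -347427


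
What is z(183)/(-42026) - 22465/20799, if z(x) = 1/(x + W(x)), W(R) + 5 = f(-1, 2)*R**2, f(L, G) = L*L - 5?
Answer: -126301694711221/116935185788172 ≈ -1.0801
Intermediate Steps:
f(L, G) = -5 + L**2 (f(L, G) = L**2 - 5 = -5 + L**2)
W(R) = -5 - 4*R**2 (W(R) = -5 + (-5 + (-1)**2)*R**2 = -5 + (-5 + 1)*R**2 = -5 - 4*R**2)
z(x) = 1/(-5 + x - 4*x**2) (z(x) = 1/(x + (-5 - 4*x**2)) = 1/(-5 + x - 4*x**2))
z(183)/(-42026) - 22465/20799 = -1/(5 - 1*183 + 4*183**2)/(-42026) - 22465/20799 = -1/(5 - 183 + 4*33489)*(-1/42026) - 22465*1/20799 = -1/(5 - 183 + 133956)*(-1/42026) - 22465/20799 = -1/133778*(-1/42026) - 22465/20799 = 1/5622154228 - 22465/20799 = -126301694711221/116935185788172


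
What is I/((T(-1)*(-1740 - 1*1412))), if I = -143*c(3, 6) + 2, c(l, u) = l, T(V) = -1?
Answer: -427/3152 ≈ -0.13547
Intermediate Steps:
I = -427 (I = -143*3 + 2 = -429 + 2 = -427)
I/((T(-1)*(-1740 - 1*1412))) = -427*(-1/(-1740 - 1*1412)) = -427*(-1/(-1740 - 1412)) = -427/((-1*(-3152))) = -427/3152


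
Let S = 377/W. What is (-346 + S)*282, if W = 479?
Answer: -46630674/479 ≈ -97350.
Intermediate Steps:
S = 377/479 ≈ 0.78706
(-346 + S)*282 = (-346 + 377/479)*282 = -165357/479*282 = -46630674/479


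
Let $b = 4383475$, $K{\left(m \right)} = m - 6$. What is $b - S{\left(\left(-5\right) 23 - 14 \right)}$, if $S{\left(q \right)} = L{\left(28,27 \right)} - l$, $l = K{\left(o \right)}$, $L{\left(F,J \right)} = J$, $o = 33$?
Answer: $4383475$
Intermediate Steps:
$K{\left(m \right)} = -6 + m$ ($K{\left(m \right)} = m - 6 = -6 + m$)
$l = 27$ ($l = -6 + 33 = 27$)
$S{\left(q \right)} = 0$ ($S{\left(q \right)} = 27 - 27 = 0$)
$b - S{\left(\left(-5\right) 23 - 14 \right)} = 4383475 - 0 = 4383475 + 0 = 4383475$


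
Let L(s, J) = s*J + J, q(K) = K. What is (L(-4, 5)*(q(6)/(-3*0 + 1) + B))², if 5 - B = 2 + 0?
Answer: 18225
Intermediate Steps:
B = 3 (B = 5 - (2 + 0) = 5 - 1*2 = 5 - 2 = 3)
L(s, J) = J + J*s (L(s, J) = J*s + J = J + J*s)
(L(-4, 5)*(q(6)/(-3*0 + 1) + B))² = ((5*(1 - 4))*(6/(-3*0 + 1) + 3))² = ((5*(-3))*(6/(0 + 1) + 3))² = (-15*(6/1 + 3))² = (-15*(6*1 + 3))² = (-15*(6 + 3))² = (-15*9)² = (-135)² = 18225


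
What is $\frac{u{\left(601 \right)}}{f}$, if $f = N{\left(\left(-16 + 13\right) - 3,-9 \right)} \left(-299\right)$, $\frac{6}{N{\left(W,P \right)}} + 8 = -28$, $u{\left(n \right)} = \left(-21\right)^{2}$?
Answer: $\frac{2646}{299} \approx 8.8495$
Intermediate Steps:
$u{\left(n \right)} = 441$
$N{\left(W,P \right)} = - \frac{1}{6}$ ($N{\left(W,P \right)} = \frac{6}{-8 - 28} = \frac{6}{-36} = 6 \left(- \frac{1}{36}\right) = - \frac{1}{6}$)
$f = \frac{299}{6}$ ($f = \left(- \frac{1}{6}\right) \left(-299\right) = \frac{299}{6} \approx 49.833$)
$\frac{u{\left(601 \right)}}{f} = \frac{441}{\frac{299}{6}} = 441 \cdot \frac{6}{299} = \frac{2646}{299}$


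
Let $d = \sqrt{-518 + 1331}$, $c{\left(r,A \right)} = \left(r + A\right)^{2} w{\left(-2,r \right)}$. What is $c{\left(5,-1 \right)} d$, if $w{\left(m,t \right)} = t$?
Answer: $80 \sqrt{813} \approx 2281.1$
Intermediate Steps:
$c{\left(r,A \right)} = r \left(A + r\right)^{2}$ ($c{\left(r,A \right)} = \left(r + A\right)^{2} r = \left(A + r\right)^{2} r = r \left(A + r\right)^{2}$)
$d = \sqrt{813} \approx 28.513$
$c{\left(5,-1 \right)} d = 5 \left(-1 + 5\right)^{2} \sqrt{813} = 5 \cdot 4^{2} \sqrt{813} = 5 \cdot 16 \sqrt{813} = 80 \sqrt{813}$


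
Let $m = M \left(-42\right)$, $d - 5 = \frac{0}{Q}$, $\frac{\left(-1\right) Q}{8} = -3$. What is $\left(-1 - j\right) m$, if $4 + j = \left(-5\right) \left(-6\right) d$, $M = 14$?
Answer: $86436$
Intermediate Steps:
$Q = 24$ ($Q = \left(-8\right) \left(-3\right) = 24$)
$d = 5$ ($d = 5 + \frac{0}{24} = 5 + 0 \cdot \frac{1}{24} = 5 + 0 = 5$)
$j = 146$ ($j = -4 + \left(-5\right) \left(-6\right) 5 = -4 + 30 \cdot 5 = -4 + 150 = 146$)
$m = -588$ ($m = 14 \left(-42\right) = -588$)
$\left(-1 - j\right) m = \left(-1 - 146\right) \left(-588\right) = \left(-147\right) \left(-588\right) = 86436$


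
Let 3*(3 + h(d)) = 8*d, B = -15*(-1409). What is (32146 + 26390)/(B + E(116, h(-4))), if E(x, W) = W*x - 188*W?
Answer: 19512/7373 ≈ 2.6464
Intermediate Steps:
B = 21135
h(d) = -3 + 8*d/3 (h(d) = -3 + (8*d)/3 = -3 + 8*d/3)
E(x, W) = -188*W + W*x
(32146 + 26390)/(B + E(116, h(-4))) = (32146 + 26390)/(21135 + (-3 + (8/3)*(-4))*(-188 + 116)) = 58536/(21135 + (-3 - 32/3)*(-72)) = 58536/(21135 - 41/3*(-72)) = 58536/(21135 + 984) = 58536/22119 = 58536*(1/22119) = 19512/7373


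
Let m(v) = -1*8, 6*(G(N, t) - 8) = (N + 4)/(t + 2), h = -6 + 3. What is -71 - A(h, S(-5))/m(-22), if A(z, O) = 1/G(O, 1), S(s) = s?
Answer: -40603/572 ≈ -70.984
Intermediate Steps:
h = -3
G(N, t) = 8 + (4 + N)/(6*(2 + t)) (G(N, t) = 8 + ((N + 4)/(t + 2))/6 = 8 + ((4 + N)/(2 + t))/6 = 8 + (4 + N)/(6*(2 + t)))
A(z, O) = 1/(74/9 + O/18) (A(z, O) = 1/((100 + O + 48*1)/(6*(2 + 1))) = 1/((⅙)*(100 + O + 48)/3) = 1/((⅙)*(⅓)*(148 + O)) = 1/(74/9 + O/18))
m(v) = -8
-71 - A(h, S(-5))/m(-22) = -71 - 18/(148 - 5)/(-8) = -71 - 18/143*(-1)/8 = -71 - 18*(1/143)*(-1)/8 = -71 - 18*(-1)/(143*8) = -71 - 1*(-9/572) = -71 + 9/572 = -40603/572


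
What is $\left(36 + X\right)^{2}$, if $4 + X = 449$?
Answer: $231361$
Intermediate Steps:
$X = 445$ ($X = -4 + 449 = 445$)
$\left(36 + X\right)^{2} = \left(36 + 445\right)^{2} = 481^{2} = 231361$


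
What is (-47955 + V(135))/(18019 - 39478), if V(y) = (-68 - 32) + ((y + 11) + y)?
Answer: 47774/21459 ≈ 2.2263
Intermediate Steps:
V(y) = -89 + 2*y (V(y) = -100 + ((11 + y) + y) = -100 + (11 + 2*y) = -89 + 2*y)
(-47955 + V(135))/(18019 - 39478) = (-47955 + (-89 + 2*135))/(18019 - 39478) = (-47955 + (-89 + 270))/(-21459) = (-47955 + 181)*(-1/21459) = -47774*(-1/21459) = 47774/21459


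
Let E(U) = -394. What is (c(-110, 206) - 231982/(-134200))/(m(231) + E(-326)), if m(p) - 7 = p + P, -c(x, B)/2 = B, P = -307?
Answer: 27529209/31067300 ≈ 0.88612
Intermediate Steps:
c(x, B) = -2*B
m(p) = -300 + p (m(p) = 7 + (p - 307) = 7 + (-307 + p) = -300 + p)
(c(-110, 206) - 231982/(-134200))/(m(231) + E(-326)) = (-2*206 - 231982/(-134200))/((-300 + 231) - 394) = (-412 - 231982*(-1/134200))/(-69 - 394) = (-412 + 115991/67100)/(-463) = -27529209/67100*(-1/463) = 27529209/31067300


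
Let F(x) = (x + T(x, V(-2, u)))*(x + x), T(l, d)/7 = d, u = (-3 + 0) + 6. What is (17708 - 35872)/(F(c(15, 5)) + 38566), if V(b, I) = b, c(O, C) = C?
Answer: -4541/9619 ≈ -0.47209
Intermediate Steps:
u = 3 (u = -3 + 6 = 3)
T(l, d) = 7*d
F(x) = 2*x*(-14 + x) (F(x) = (x + 7*(-2))*(x + x) = (x - 14)*(2*x) = (-14 + x)*(2*x) = 2*x*(-14 + x))
(17708 - 35872)/(F(c(15, 5)) + 38566) = (17708 - 35872)/(2*5*(-14 + 5) + 38566) = -18164/(2*5*(-9) + 38566) = -18164/(-90 + 38566) = -18164/38476 = -18164*1/38476 = -4541/9619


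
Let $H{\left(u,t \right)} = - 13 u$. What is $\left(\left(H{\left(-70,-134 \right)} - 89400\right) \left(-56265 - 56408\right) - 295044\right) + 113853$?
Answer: $9970252579$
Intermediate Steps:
$\left(\left(H{\left(-70,-134 \right)} - 89400\right) \left(-56265 - 56408\right) - 295044\right) + 113853 = \left(\left(\left(-13\right) \left(-70\right) - 89400\right) \left(-56265 - 56408\right) - 295044\right) + 113853 = \left(\left(910 - 89400\right) \left(-112673\right) - 295044\right) + 113853 = \left(\left(-88490\right) \left(-112673\right) - 295044\right) + 113853 = \left(9970433770 - 295044\right) + 113853 = 9970138726 + 113853 = 9970252579$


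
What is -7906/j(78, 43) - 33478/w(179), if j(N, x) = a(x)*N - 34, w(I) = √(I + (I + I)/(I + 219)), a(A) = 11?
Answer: -3953/412 - 16739*√71242/1790 ≈ -2505.6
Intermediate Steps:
w(I) = √(I + 2*I/(219 + I)) (w(I) = √(I + (2*I)/(219 + I)) = √(I + 2*I/(219 + I)))
j(N, x) = -34 + 11*N (j(N, x) = 11*N - 34 = -34 + 11*N)
-7906/j(78, 43) - 33478/w(179) = -7906/(-34 + 11*78) - 33478*√179*√(219 + 179)/(179*√(221 + 179)) = -7906/(-34 + 858) - 33478*√71242/3580 = -7906/824 - 33478*√71242/3580 = -7906*1/824 - 33478*√71242/3580 = -3953/412 - 33478*√71242/3580 = -3953/412 - 16739*√71242/1790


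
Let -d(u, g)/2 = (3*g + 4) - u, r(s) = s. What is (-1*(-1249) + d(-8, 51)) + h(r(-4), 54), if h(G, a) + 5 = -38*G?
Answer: 1066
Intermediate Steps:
h(G, a) = -5 - 38*G
d(u, g) = -8 - 6*g + 2*u (d(u, g) = -2*((3*g + 4) - u) = -2*((4 + 3*g) - u) = -2*(4 - u + 3*g) = -8 - 6*g + 2*u)
(-1*(-1249) + d(-8, 51)) + h(r(-4), 54) = (-1*(-1249) + (-8 - 6*51 + 2*(-8))) + (-5 - 38*(-4)) = (1249 + (-8 - 306 - 16)) + (-5 + 152) = (1249 - 330) + 147 = 919 + 147 = 1066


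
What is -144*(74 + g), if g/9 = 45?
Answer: -68976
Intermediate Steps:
g = 405 (g = 9*45 = 405)
-144*(74 + g) = -144*(74 + 405) = -144*479 = -68976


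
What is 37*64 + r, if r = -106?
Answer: 2262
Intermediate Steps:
37*64 + r = 37*64 - 106 = 2368 - 106 = 2262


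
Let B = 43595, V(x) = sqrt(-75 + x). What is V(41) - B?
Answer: -43595 + I*sqrt(34) ≈ -43595.0 + 5.831*I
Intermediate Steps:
V(41) - B = sqrt(-75 + 41) - 1*43595 = sqrt(-34) - 43595 = I*sqrt(34) - 43595 = -43595 + I*sqrt(34)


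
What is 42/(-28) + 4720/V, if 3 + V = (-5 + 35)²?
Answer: 6749/1794 ≈ 3.7620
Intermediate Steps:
V = 897 (V = -3 + (-5 + 35)² = -3 + 30² = -3 + 900 = 897)
42/(-28) + 4720/V = 42/(-28) + 4720/897 = 42*(-1/28) + 4720*(1/897) = -3/2 + 4720/897 = 6749/1794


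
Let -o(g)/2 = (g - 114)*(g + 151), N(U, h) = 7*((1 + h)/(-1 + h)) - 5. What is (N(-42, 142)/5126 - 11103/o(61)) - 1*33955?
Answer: -275752522548673/8120998776 ≈ -33956.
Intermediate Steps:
N(U, h) = -5 + 7*(1 + h)/(-1 + h) (N(U, h) = 7*((1 + h)/(-1 + h)) - 5 = 7*(1 + h)/(-1 + h) - 5 = -5 + 7*(1 + h)/(-1 + h))
o(g) = -2*(-114 + g)*(151 + g) (o(g) = -2*(g - 114)*(g + 151) = -2*(-114 + g)*(151 + g))
(N(-42, 142)/5126 - 11103/o(61)) - 1*33955 = ((2*(6 + 142)/(-1 + 142))/5126 - 11103/(34428 - 74*61 - 2*61**2)) - 1*33955 = ((2*148/141)*(1/5126) - 11103/(34428 - 4514 - 2*3721)) - 33955 = ((2*(1/141)*148)*(1/5126) - 11103/(34428 - 4514 - 7442)) - 33955 = ((296/141)*(1/5126) - 11103/22472) - 33955 = (148/361383 - 11103*1/22472) - 33955 = (148/361383 - 11103/22472) - 33955 = -4009109593/8120998776 - 33955 = -275752522548673/8120998776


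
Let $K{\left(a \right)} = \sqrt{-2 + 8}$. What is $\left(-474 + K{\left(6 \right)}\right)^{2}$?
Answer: $\left(474 - \sqrt{6}\right)^{2} \approx 2.2236 \cdot 10^{5}$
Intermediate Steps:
$K{\left(a \right)} = \sqrt{6}$
$\left(-474 + K{\left(6 \right)}\right)^{2} = \left(-474 + \sqrt{6}\right)^{2}$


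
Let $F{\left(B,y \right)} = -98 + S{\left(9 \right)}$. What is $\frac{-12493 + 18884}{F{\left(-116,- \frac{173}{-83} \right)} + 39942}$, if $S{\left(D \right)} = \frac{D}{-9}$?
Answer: $\frac{6391}{39843} \approx 0.1604$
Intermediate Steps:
$S{\left(D \right)} = - \frac{D}{9}$ ($S{\left(D \right)} = D \left(- \frac{1}{9}\right) = - \frac{D}{9}$)
$F{\left(B,y \right)} = -99$ ($F{\left(B,y \right)} = -98 - 1 = -99$)
$\frac{-12493 + 18884}{F{\left(-116,- \frac{173}{-83} \right)} + 39942} = \frac{-12493 + 18884}{-99 + 39942} = \frac{6391}{39843}$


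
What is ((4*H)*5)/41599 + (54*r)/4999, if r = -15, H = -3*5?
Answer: -35194890/207953401 ≈ -0.16924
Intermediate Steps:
H = -15
((4*H)*5)/41599 + (54*r)/4999 = ((4*(-15))*5)/41599 + (54*(-15))/4999 = -60*5*(1/41599) - 810*1/4999 = -300*1/41599 - 810/4999 = -300/41599 - 810/4999 = -35194890/207953401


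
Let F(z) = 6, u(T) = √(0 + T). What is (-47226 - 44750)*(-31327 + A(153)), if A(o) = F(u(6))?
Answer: 2880780296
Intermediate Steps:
u(T) = √T
A(o) = 6
(-47226 - 44750)*(-31327 + A(153)) = (-47226 - 44750)*(-31327 + 6) = -91976*(-31321) = 2880780296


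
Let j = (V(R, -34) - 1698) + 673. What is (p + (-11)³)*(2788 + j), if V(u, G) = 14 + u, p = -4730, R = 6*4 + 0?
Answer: -10915861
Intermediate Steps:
R = 24 (R = 24 + 0 = 24)
j = -987 (j = ((14 + 24) - 1698) + 673 = (38 - 1698) + 673 = -1660 + 673 = -987)
(p + (-11)³)*(2788 + j) = (-4730 + (-11)³)*(2788 - 987) = (-4730 - 1331)*1801 = -6061*1801 = -10915861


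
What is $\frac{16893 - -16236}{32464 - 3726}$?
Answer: $\frac{33129}{28738} \approx 1.1528$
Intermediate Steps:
$\frac{16893 - -16236}{32464 - 3726} = \frac{16893 + \left(-6383 + 22619\right)}{28738} = \left(16893 + 16236\right) \frac{1}{28738} = 33129 \cdot \frac{1}{28738} = \frac{33129}{28738}$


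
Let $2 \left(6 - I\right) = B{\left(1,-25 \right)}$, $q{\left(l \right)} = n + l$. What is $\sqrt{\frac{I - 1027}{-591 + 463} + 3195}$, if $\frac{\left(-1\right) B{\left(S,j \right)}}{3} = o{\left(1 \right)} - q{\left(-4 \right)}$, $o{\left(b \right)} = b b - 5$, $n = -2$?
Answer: $\frac{\sqrt{204989}}{8} \approx 56.595$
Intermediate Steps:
$q{\left(l \right)} = -2 + l$
$o{\left(b \right)} = -5 + b^{2}$ ($o{\left(b \right)} = b^{2} - 5 = -5 + b^{2}$)
$B{\left(S,j \right)} = -6$ ($B{\left(S,j \right)} = - 3 \left(\left(-5 + 1^{2}\right) - \left(-2 - 4\right)\right) = - 3 \left(\left(-5 + 1\right) - -6\right) = - 3 \left(-4 + 6\right) = \left(-3\right) 2 = -6$)
$I = 9$ ($I = 6 - -3 = 6 + 3 = 9$)
$\sqrt{\frac{I - 1027}{-591 + 463} + 3195} = \sqrt{\frac{9 - 1027}{-591 + 463} + 3195} = \sqrt{- \frac{1018}{-128} + 3195} = \sqrt{\left(-1018\right) \left(- \frac{1}{128}\right) + 3195} = \sqrt{\frac{509}{64} + 3195} = \sqrt{\frac{204989}{64}} = \frac{\sqrt{204989}}{8}$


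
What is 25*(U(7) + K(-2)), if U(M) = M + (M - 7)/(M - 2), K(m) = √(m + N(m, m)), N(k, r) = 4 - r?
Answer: 225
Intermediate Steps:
K(m) = 2 (K(m) = √(m + (4 - m)) = √4 = 2)
U(M) = M + (-7 + M)/(-2 + M)
25*(U(7) + K(-2)) = 25*((-7 + 7² - 1*7)/(-2 + 7) + 2) = 25*((-7 + 49 - 7)/5 + 2) = 25*((⅕)*35 + 2) = 25*(7 + 2) = 25*9 = 225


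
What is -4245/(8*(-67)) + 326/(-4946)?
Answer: 10410517/1325528 ≈ 7.8539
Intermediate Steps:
-4245/(8*(-67)) + 326/(-4946) = -4245/(-536) + 326*(-1/4946) = -4245*(-1/536) - 163/2473 = 4245/536 - 163/2473 = 10410517/1325528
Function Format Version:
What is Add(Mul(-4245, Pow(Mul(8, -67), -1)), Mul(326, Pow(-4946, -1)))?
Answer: Rational(10410517, 1325528) ≈ 7.8539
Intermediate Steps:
Add(Mul(-4245, Pow(Mul(8, -67), -1)), Mul(326, Pow(-4946, -1))) = Add(Mul(-4245, Pow(-536, -1)), Mul(326, Rational(-1, 4946))) = Add(Mul(-4245, Rational(-1, 536)), Rational(-163, 2473)) = Add(Rational(4245, 536), Rational(-163, 2473)) = Rational(10410517, 1325528)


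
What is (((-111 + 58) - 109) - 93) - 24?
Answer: -279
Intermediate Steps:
(((-111 + 58) - 109) - 93) - 24 = ((-53 - 109) - 93) - 24 = (-162 - 93) - 24 = -255 - 24 = -279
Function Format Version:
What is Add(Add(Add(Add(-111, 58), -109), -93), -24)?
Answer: -279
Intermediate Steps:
Add(Add(Add(Add(-111, 58), -109), -93), -24) = Add(Add(Add(-53, -109), -93), -24) = Add(Add(-162, -93), -24) = Add(-255, -24) = -279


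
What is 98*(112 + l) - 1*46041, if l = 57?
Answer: -29479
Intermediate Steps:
98*(112 + l) - 1*46041 = 98*(112 + 57) - 1*46041 = 98*169 - 46041 = 16562 - 46041 = -29479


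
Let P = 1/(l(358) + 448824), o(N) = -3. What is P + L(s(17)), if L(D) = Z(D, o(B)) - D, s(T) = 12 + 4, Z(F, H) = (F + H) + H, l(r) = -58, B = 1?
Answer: -2692595/448766 ≈ -6.0000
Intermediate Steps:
Z(F, H) = F + 2*H
s(T) = 16
L(D) = -6 (L(D) = (D + 2*(-3)) - D = (D - 6) - D = (-6 + D) - D = -6)
P = 1/448766 (P = 1/(-58 + 448824) = 1/448766 ≈ 2.2283e-6)
P + L(s(17)) = 1/448766 - 6 = -2692595/448766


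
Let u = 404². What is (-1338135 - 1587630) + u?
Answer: -2762549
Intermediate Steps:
u = 163216
(-1338135 - 1587630) + u = (-1338135 - 1587630) + 163216 = -2925765 + 163216 = -2762549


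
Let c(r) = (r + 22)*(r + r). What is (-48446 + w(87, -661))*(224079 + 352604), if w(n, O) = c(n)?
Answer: -17000614840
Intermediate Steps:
c(r) = 2*r*(22 + r) (c(r) = (22 + r)*(2*r) = 2*r*(22 + r))
w(n, O) = 2*n*(22 + n)
(-48446 + w(87, -661))*(224079 + 352604) = (-48446 + 2*87*(22 + 87))*(224079 + 352604) = (-48446 + 2*87*109)*576683 = (-48446 + 18966)*576683 = -29480*576683 = -17000614840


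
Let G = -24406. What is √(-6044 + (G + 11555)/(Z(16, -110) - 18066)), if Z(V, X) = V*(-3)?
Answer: I*√1982906340810/18114 ≈ 77.739*I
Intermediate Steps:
Z(V, X) = -3*V
√(-6044 + (G + 11555)/(Z(16, -110) - 18066)) = √(-6044 + (-24406 + 11555)/(-3*16 - 18066)) = √(-6044 - 12851/(-48 - 18066)) = √(-6044 - 12851/(-18114)) = √(-6044 - 12851*(-1/18114)) = √(-6044 + 12851/18114) = √(-109468165/18114) = I*√1982906340810/18114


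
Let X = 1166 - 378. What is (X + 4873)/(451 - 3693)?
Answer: -5661/3242 ≈ -1.7461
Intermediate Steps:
X = 788
(X + 4873)/(451 - 3693) = (788 + 4873)/(451 - 3693) = 5661/(-3242) = 5661*(-1/3242) = -5661/3242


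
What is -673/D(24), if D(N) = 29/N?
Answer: -16152/29 ≈ -556.97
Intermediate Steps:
-673/D(24) = -673/(29/24) = -673/(29*(1/24)) = -673/29/24 = -673*24/29 = -16152/29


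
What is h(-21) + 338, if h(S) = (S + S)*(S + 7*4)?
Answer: 44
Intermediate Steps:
h(S) = 2*S*(28 + S) (h(S) = (2*S)*(S + 28) = (2*S)*(28 + S) = 2*S*(28 + S))
h(-21) + 338 = 2*(-21)*(28 - 21) + 338 = 2*(-21)*7 + 338 = -294 + 338 = 44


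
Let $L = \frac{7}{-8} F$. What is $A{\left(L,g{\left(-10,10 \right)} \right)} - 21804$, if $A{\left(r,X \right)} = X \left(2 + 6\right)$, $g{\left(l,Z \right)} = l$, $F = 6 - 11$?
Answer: $-21884$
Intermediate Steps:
$F = -5$ ($F = 6 - 11 = -5$)
$L = \frac{35}{8}$ ($L = \frac{7}{-8} \left(-5\right) = 7 \left(- \frac{1}{8}\right) \left(-5\right) = \left(- \frac{7}{8}\right) \left(-5\right) = \frac{35}{8} \approx 4.375$)
$A{\left(r,X \right)} = 8 X$ ($A{\left(r,X \right)} = X 8 = 8 X$)
$A{\left(L,g{\left(-10,10 \right)} \right)} - 21804 = 8 \left(-10\right) - 21804 = -80 - 21804 = -21884$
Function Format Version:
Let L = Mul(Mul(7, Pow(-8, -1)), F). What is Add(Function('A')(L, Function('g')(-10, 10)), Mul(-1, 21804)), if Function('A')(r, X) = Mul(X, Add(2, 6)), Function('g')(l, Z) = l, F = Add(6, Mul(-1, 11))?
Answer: -21884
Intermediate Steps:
F = -5 (F = Add(6, -11) = -5)
L = Rational(35, 8) (L = Mul(Mul(7, Pow(-8, -1)), -5) = Mul(Mul(7, Rational(-1, 8)), -5) = Mul(Rational(-7, 8), -5) = Rational(35, 8) ≈ 4.3750)
Function('A')(r, X) = Mul(8, X) (Function('A')(r, X) = Mul(X, 8) = Mul(8, X))
Add(Function('A')(L, Function('g')(-10, 10)), Mul(-1, 21804)) = Add(Mul(8, -10), Mul(-1, 21804)) = Add(-80, -21804) = -21884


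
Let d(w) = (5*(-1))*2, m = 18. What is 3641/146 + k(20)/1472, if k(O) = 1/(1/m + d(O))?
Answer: 239839295/9617312 ≈ 24.938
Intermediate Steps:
d(w) = -10 (d(w) = -5*2 = -10)
k(O) = -18/179 (k(O) = 1/(1/18 - 10) = 1/(-179/18) = -18/179)
3641/146 + k(20)/1472 = 3641/146 - 18/179/1472 = 3641*(1/146) - 18/179*1/1472 = 3641/146 - 9/131744 = 239839295/9617312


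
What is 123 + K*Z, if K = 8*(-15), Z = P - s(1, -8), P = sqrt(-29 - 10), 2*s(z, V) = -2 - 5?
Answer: -297 - 120*I*sqrt(39) ≈ -297.0 - 749.4*I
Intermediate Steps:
s(z, V) = -7/2 (s(z, V) = (-2 - 5)/2 = (1/2)*(-7) = -7/2)
P = I*sqrt(39) (P = sqrt(-39) = I*sqrt(39) ≈ 6.245*I)
Z = 7/2 + I*sqrt(39) (Z = I*sqrt(39) - 1*(-7/2) = I*sqrt(39) + 7/2 = 7/2 + I*sqrt(39) ≈ 3.5 + 6.245*I)
K = -120
123 + K*Z = 123 - 120*(7/2 + I*sqrt(39)) = 123 + (-420 - 120*I*sqrt(39)) = -297 - 120*I*sqrt(39)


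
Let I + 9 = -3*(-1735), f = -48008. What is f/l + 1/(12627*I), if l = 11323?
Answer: -3149799683813/742900807116 ≈ -4.2399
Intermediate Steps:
I = 5196 (I = -9 - 3*(-1735) = -9 + 5205 = 5196)
f/l + 1/(12627*I) = -48008/11323 + 1/(12627*5196) = -48008*1/11323 + (1/12627)*(1/5196) = -48008/11323 + 1/65609892 = -3149799683813/742900807116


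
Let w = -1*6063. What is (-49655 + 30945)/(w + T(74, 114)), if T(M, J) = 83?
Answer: 1871/598 ≈ 3.1288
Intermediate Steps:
w = -6063
(-49655 + 30945)/(w + T(74, 114)) = (-49655 + 30945)/(-6063 + 83) = -18710/(-5980) = -18710*(-1/5980) = 1871/598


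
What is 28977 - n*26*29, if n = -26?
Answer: 48581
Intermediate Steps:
28977 - n*26*29 = 28977 - (-26*26)*29 = 28977 - (-676)*29 = 28977 - 1*(-19604) = 28977 + 19604 = 48581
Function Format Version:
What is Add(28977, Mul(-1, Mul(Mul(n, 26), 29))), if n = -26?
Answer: 48581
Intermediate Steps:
Add(28977, Mul(-1, Mul(Mul(n, 26), 29))) = Add(28977, Mul(-1, Mul(Mul(-26, 26), 29))) = Add(28977, Mul(-1, Mul(-676, 29))) = Add(28977, Mul(-1, -19604)) = Add(28977, 19604) = 48581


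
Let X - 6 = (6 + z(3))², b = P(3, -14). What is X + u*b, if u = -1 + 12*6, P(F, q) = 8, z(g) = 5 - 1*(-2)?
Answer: 743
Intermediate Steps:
z(g) = 7 (z(g) = 5 + 2 = 7)
u = 71 (u = -1 + 72 = 71)
b = 8
X = 175 (X = 6 + (6 + 7)² = 6 + 13² = 6 + 169 = 175)
X + u*b = 175 + 71*8 = 175 + 568 = 743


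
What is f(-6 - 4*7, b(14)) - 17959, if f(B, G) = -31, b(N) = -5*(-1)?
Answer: -17990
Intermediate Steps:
b(N) = 5
f(-6 - 4*7, b(14)) - 17959 = -31 - 17959 = -17990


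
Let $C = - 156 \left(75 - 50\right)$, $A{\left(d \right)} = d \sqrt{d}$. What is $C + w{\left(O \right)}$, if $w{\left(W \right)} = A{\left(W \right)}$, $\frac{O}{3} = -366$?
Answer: $-3900 - 3294 i \sqrt{122} \approx -3900.0 - 36383.0 i$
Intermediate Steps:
$O = -1098$ ($O = 3 \left(-366\right) = -1098$)
$A{\left(d \right)} = d^{\frac{3}{2}}$
$w{\left(W \right)} = W^{\frac{3}{2}}$
$C = -3900$ ($C = \left(-156\right) 25 = -3900$)
$C + w{\left(O \right)} = -3900 + \left(-1098\right)^{\frac{3}{2}} = -3900 - 3294 i \sqrt{122}$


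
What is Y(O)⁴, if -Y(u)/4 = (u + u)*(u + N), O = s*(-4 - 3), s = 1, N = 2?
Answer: 6146560000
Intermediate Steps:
O = -7 (O = 1*(-4 - 3) = 1*(-7) = -7)
Y(u) = -8*u*(2 + u) (Y(u) = -4*(u + u)*(u + 2) = -4*2*u*(2 + u) = -8*u*(2 + u))
Y(O)⁴ = (-8*(-7)*(2 - 7))⁴ = (-8*(-7)*(-5))⁴ = (-280)⁴ = 6146560000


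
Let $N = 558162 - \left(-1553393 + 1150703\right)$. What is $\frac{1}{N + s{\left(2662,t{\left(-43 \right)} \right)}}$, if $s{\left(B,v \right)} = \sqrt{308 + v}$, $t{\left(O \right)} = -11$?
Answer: $\frac{320284}{307745521869} - \frac{\sqrt{33}}{307745521869} \approx 1.0407 \cdot 10^{-6}$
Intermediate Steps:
$N = 960852$ ($N = 558162 - -402690 = 558162 + 402690 = 960852$)
$\frac{1}{N + s{\left(2662,t{\left(-43 \right)} \right)}} = \frac{1}{960852 + \sqrt{308 - 11}} = \frac{1}{960852 + \sqrt{297}} = \frac{1}{960852 + 3 \sqrt{33}}$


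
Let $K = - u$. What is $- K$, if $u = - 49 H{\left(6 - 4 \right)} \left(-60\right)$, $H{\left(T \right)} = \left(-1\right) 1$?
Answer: $-2940$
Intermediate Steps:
$H{\left(T \right)} = -1$
$u = -2940$ ($u = \left(-49\right) \left(-1\right) \left(-60\right) = 49 \left(-60\right) = -2940$)
$K = 2940$ ($K = \left(-1\right) \left(-2940\right) = 2940$)
$- K = \left(-1\right) 2940 = -2940$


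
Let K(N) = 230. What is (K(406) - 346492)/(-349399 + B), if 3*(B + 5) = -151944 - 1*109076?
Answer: 519393/654616 ≈ 0.79343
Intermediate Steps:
B = -261035/3 (B = -5 + (-151944 - 1*109076)/3 = -5 + (-151944 - 109076)/3 = -5 + (⅓)*(-261020) = -5 - 261020/3 = -261035/3 ≈ -87012.)
(K(406) - 346492)/(-349399 + B) = (230 - 346492)/(-349399 - 261035/3) = -346262/(-1309232/3) = -346262*(-3/1309232) = 519393/654616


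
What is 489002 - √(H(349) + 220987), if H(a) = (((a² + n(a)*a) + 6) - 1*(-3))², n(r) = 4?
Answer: 489002 - √15179939423 ≈ 3.6580e+5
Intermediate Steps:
H(a) = (9 + a² + 4*a)² (H(a) = (((a² + 4*a) + 6) - 1*(-3))² = ((6 + a² + 4*a) + 3)² = (9 + a² + 4*a)²)
489002 - √(H(349) + 220987) = 489002 - √((9 + 349² + 4*349)² + 220987) = 489002 - √((9 + 121801 + 1396)² + 220987) = 489002 - √(123206² + 220987) = 489002 - √(15179718436 + 220987) = 489002 - √15179939423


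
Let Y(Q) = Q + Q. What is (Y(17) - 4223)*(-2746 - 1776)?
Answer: 18942658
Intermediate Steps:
Y(Q) = 2*Q
(Y(17) - 4223)*(-2746 - 1776) = (2*17 - 4223)*(-2746 - 1776) = (34 - 4223)*(-4522) = -4189*(-4522) = 18942658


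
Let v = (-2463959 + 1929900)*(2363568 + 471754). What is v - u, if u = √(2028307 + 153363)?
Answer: -1514229231998 - √2181670 ≈ -1.5142e+12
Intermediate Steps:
u = √2181670 ≈ 1477.0
v = -1514229231998 (v = -534059*2835322 = -1514229231998)
v - u = -1514229231998 - √2181670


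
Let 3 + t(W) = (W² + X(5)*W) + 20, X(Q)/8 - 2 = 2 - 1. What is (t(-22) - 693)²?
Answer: 518400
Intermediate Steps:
X(Q) = 24 (X(Q) = 16 + 8*(2 - 1) = 16 + 8*1 = 16 + 8 = 24)
t(W) = 17 + W² + 24*W (t(W) = -3 + ((W² + 24*W) + 20) = -3 + (20 + W² + 24*W) = 17 + W² + 24*W)
(t(-22) - 693)² = ((17 + (-22)² + 24*(-22)) - 693)² = ((17 + 484 - 528) - 693)² = (-27 - 693)² = (-720)² = 518400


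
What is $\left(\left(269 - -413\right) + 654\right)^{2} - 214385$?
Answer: $1570511$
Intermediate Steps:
$\left(\left(269 - -413\right) + 654\right)^{2} - 214385 = \left(\left(269 + 413\right) + 654\right)^{2} - 214385 = \left(682 + 654\right)^{2} - 214385 = 1336^{2} - 214385 = 1784896 - 214385 = 1570511$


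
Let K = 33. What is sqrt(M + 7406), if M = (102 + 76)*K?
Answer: 4*sqrt(830) ≈ 115.24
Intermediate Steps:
M = 5874 (M = (102 + 76)*33 = 178*33 = 5874)
sqrt(M + 7406) = sqrt(5874 + 7406) = sqrt(13280) = 4*sqrt(830)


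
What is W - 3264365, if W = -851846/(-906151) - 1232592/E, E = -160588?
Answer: -118754818055460195/36379244197 ≈ -3.2644e+6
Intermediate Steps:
W = 313427679710/36379244197 (W = -851846/(-906151) - 1232592/(-160588) = -851846*(-1/906151) - 1232592*(-1/160588) = 851846/906151 + 308148/40147 = 313427679710/36379244197 ≈ 8.6156)
W - 3264365 = 313427679710/36379244197 - 3264365 = -118754818055460195/36379244197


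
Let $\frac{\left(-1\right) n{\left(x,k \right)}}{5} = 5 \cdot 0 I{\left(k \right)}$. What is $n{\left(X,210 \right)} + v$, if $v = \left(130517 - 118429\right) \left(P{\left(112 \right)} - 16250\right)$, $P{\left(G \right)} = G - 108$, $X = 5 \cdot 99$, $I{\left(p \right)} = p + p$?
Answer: $-196381648$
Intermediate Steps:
$I{\left(p \right)} = 2 p$
$X = 495$
$n{\left(x,k \right)} = 0$ ($n{\left(x,k \right)} = - 5 \cdot 5 \cdot 0 \cdot 2 k = - 5 \cdot 0 \cdot 2 k = \left(-5\right) 0 = 0$)
$P{\left(G \right)} = -108 + G$ ($P{\left(G \right)} = G - 108 = -108 + G$)
$v = -196381648$ ($v = \left(130517 - 118429\right) \left(\left(-108 + 112\right) - 16250\right) = 12088 \left(4 - 16250\right) = 12088 \left(-16246\right) = -196381648$)
$n{\left(X,210 \right)} + v = 0 - 196381648 = -196381648$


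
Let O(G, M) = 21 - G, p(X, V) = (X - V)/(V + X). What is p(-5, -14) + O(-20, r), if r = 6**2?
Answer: 770/19 ≈ 40.526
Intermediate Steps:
r = 36
p(X, V) = (X - V)/(V + X)
p(-5, -14) + O(-20, r) = (-5 - 1*(-14))/(-14 - 5) + (21 - 1*(-20)) = (-5 + 14)/(-19) + (21 + 20) = -1/19*9 + 41 = -9/19 + 41 = 770/19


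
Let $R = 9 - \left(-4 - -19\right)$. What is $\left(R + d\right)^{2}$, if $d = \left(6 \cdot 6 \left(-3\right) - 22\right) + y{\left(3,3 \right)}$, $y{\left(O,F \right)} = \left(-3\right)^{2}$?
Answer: $16129$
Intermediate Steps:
$y{\left(O,F \right)} = 9$
$d = -121$ ($d = \left(6 \cdot 6 \left(-3\right) - 22\right) + 9 = \left(36 \left(-3\right) - 22\right) + 9 = \left(-108 - 22\right) + 9 = -130 + 9 = -121$)
$R = -6$ ($R = 9 - \left(-4 + 19\right) = 9 - 15 = -6$)
$\left(R + d\right)^{2} = \left(-6 - 121\right)^{2} = \left(-127\right)^{2} = 16129$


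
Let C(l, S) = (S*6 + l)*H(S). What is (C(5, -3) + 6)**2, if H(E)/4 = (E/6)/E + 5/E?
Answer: 7056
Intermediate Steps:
H(E) = 2/3 + 20/E (H(E) = 4*((E/6)/E + 5/E) = 4*(1/6 + 5/E) = 2/3 + 20/E)
C(l, S) = (2/3 + 20/S)*(l + 6*S) (C(l, S) = (S*6 + l)*(2/3 + 20/S) = (6*S + l)*(2/3 + 20/S) = (l + 6*S)*(2/3 + 20/S) = (2/3 + 20/S)*(l + 6*S))
(C(5, -3) + 6)**2 = ((2/3)*(30 - 3)*(5 + 6*(-3))/(-3) + 6)**2 = ((2/3)*(-1/3)*27*(5 - 18) + 6)**2 = ((2/3)*(-1/3)*27*(-13) + 6)**2 = (78 + 6)**2 = 84**2 = 7056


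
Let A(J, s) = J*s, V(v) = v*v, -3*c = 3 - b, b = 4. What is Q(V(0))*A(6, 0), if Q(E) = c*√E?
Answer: 0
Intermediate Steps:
c = ⅓ (c = -(3 - 1*4)/3 = -(3 - 4)/3 = -⅓*(-1) = ⅓ ≈ 0.33333)
V(v) = v²
Q(E) = √E/3
Q(V(0))*A(6, 0) = (√(0²)/3)*(6*0) = (√0/3)*0 = ((⅓)*0)*0 = 0*0 = 0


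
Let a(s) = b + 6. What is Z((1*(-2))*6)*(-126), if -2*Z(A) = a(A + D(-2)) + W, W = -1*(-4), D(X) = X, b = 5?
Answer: 945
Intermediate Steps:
a(s) = 11 (a(s) = 5 + 6 = 11)
W = 4
Z(A) = -15/2 (Z(A) = -(11 + 4)/2 = -½*15 = -15/2)
Z((1*(-2))*6)*(-126) = -15/2*(-126) = 945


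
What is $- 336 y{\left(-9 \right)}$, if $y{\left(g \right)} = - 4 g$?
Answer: $-12096$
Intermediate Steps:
$- 336 y{\left(-9 \right)} = - 336 \left(\left(-4\right) \left(-9\right)\right) = \left(-336\right) 36 = -12096$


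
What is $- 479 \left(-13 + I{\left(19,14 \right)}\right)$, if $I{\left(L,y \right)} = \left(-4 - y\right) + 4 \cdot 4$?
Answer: $7185$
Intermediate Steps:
$I{\left(L,y \right)} = 12 - y$ ($I{\left(L,y \right)} = \left(-4 - y\right) + 16 = 12 - y$)
$- 479 \left(-13 + I{\left(19,14 \right)}\right) = - 479 \left(-13 + \left(12 - 14\right)\right) = - 479 \left(-13 - 2\right) = \left(-479\right) \left(-15\right) = 7185$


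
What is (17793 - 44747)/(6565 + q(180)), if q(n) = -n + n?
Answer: -26954/6565 ≈ -4.1057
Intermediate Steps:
q(n) = 0
(17793 - 44747)/(6565 + q(180)) = (17793 - 44747)/(6565 + 0) = -26954/6565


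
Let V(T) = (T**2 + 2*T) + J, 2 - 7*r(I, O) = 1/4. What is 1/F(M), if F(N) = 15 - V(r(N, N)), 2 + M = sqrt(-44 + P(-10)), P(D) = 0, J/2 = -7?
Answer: 16/455 ≈ 0.035165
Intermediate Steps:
J = -14 (J = 2*(-7) = -14)
r(I, O) = 1/4 (r(I, O) = 2/7 - 1/7/4 = 2/7 - 1/7*1/4 = 2/7 - 1/28 = 1/4)
V(T) = -14 + T**2 + 2*T (V(T) = (T**2 + 2*T) - 14 = -14 + T**2 + 2*T)
M = -2 + 2*I*sqrt(11) (M = -2 + sqrt(-44 + 0) = -2 + sqrt(-44) = -2 + 2*I*sqrt(11) ≈ -2.0 + 6.6332*I)
F(N) = 455/16 (F(N) = 15 - (-14 + (1/4)**2 + 2*(1/4)) = 15 - (-14 + 1/16 + 1/2) = 15 - 1*(-215/16) = 15 + 215/16 = 455/16)
1/F(M) = 1/(455/16) = 16/455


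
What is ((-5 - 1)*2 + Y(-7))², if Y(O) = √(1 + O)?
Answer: (12 - I*√6)² ≈ 138.0 - 58.788*I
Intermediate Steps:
((-5 - 1)*2 + Y(-7))² = ((-5 - 1)*2 + √(1 - 7))² = (-6*2 + √(-6))² = (-12 + I*√6)²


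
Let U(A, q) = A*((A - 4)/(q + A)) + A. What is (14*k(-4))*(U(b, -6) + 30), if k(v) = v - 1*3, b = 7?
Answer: -5684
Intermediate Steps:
k(v) = -3 + v (k(v) = v - 3 = -3 + v)
U(A, q) = A + A*(-4 + A)/(A + q) (U(A, q) = A*((-4 + A)/(A + q)) + A = A*(-4 + A)/(A + q) + A = A + A*(-4 + A)/(A + q))
(14*k(-4))*(U(b, -6) + 30) = (14*(-3 - 4))*(7*(-4 - 6 + 2*7)/(7 - 6) + 30) = (14*(-7))*(7*(-4 - 6 + 14)/1 + 30) = -98*(7*1*4 + 30) = -98*(28 + 30) = -98*58 = -5684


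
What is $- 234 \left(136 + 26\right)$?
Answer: $-37908$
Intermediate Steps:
$- 234 \left(136 + 26\right) = \left(-234\right) 162 = -37908$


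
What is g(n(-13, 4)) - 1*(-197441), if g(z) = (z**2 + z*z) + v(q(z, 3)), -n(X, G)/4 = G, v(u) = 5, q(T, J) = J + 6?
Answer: 197958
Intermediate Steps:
q(T, J) = 6 + J
n(X, G) = -4*G
g(z) = 5 + 2*z**2 (g(z) = (z**2 + z*z) + 5 = (z**2 + z**2) + 5 = 2*z**2 + 5 = 5 + 2*z**2)
g(n(-13, 4)) - 1*(-197441) = (5 + 2*(-4*4)**2) - 1*(-197441) = (5 + 2*(-16)**2) + 197441 = (5 + 2*256) + 197441 = (5 + 512) + 197441 = 517 + 197441 = 197958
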